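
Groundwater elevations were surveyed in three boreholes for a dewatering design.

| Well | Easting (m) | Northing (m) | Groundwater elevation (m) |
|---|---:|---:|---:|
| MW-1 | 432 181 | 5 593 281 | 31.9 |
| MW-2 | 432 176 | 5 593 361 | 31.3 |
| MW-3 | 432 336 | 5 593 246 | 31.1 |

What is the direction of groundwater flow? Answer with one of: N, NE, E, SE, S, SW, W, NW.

With h = a·x + b·y + c and MW-1 as origin, the differences give:
  (-5)·a + 80·b = -0.6
  155·a + (-35)·b = -0.8
Eliminate b (×(-35) and ×80, subtract): -12225·a = 85.00 → a = ∂h/∂x = -0.006953
Back-substitute: b = ∂h/∂y = -0.007935.
Flow = −∇h = (+0.006953 east, +0.007935 north), which points northeast.

NE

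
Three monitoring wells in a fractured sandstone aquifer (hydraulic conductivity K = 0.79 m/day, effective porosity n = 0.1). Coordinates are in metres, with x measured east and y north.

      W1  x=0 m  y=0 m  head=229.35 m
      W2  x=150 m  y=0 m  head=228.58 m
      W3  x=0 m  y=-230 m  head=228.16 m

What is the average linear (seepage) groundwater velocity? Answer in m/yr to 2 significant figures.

21 m/yr

∂h/∂x = (228.58 − 229.35) / (150 − 0) = -0.005133
∂h/∂y = (228.16 − 229.35) / (-230 − 0) = +0.005174
|∇h| = √(-0.005133² + 0.005174²) = 0.007288
Seepage velocity v = K·i/n = 0.79 × 0.007288 / 0.1 = 0.05758 m/day = 21.03 m/yr.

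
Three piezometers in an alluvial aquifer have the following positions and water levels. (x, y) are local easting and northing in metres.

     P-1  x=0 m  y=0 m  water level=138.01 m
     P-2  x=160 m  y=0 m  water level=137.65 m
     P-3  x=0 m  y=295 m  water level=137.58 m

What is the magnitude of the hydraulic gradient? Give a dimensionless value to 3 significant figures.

0.00268

∂h/∂x = (137.65 − 138.01) / (160 − 0) = -0.002250
∂h/∂y = (137.58 − 138.01) / (295 − 0) = -0.001458
|∇h| = √(-0.002250² + -0.001458²) = 0.002681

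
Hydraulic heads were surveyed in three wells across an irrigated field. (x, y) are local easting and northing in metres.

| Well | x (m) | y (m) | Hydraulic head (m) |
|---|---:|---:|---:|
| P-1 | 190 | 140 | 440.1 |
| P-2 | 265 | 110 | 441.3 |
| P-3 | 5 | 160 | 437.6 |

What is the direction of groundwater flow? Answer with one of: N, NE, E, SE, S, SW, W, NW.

NW

With h = a·x + b·y + c and P-1 as origin, the differences give:
  75·a + (-30)·b = +1.2
  (-185)·a + 20·b = -2.5
Eliminate b (×20 and ×(-30), subtract): -4050·a = -51.00 → a = ∂h/∂x = +0.01259
Back-substitute: b = ∂h/∂y = -0.008519.
Flow = −∇h = (-0.01259 east, +0.008519 north), which points northwest.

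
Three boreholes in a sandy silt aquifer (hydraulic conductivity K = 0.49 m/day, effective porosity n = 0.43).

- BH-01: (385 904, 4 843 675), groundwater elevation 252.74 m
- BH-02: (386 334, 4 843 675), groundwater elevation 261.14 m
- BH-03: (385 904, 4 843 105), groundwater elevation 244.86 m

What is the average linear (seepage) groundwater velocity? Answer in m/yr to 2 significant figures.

10.0 m/yr

∂h/∂x = (261.14 − 252.74) / (386334 − 385904) = +0.01953
∂h/∂y = (244.86 − 252.74) / (4843105 − 4843675) = +0.01382
|∇h| = √(0.01953² + 0.01382²) = 0.02393
Seepage velocity v = K·i/n = 0.49 × 0.02393 / 0.43 = 0.02727 m/day = 9.96 m/yr.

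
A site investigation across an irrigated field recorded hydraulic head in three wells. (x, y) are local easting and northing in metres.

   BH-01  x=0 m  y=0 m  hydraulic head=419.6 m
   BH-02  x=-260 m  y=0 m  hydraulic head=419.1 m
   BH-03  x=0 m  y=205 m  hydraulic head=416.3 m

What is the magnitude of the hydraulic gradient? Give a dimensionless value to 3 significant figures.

∂h/∂x = (419.1 − 419.6) / (-260 − 0) = +0.001923
∂h/∂y = (416.3 − 419.6) / (205 − 0) = -0.01610
|∇h| = √(0.001923² + -0.01610²) = 0.01621

0.0162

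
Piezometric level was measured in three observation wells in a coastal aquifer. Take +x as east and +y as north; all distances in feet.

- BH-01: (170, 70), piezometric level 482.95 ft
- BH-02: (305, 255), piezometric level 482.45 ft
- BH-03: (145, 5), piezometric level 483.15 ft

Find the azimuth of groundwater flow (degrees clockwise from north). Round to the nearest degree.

Taking BH-01 as reference: BH-02−BH-01 = (135, 185, -0.50); BH-03−BH-01 = (-25, -65, +0.20).
Determinant of the coordinate differences = 135·(-65) − (-25)·185 = -4150.
∂h/∂x = [(-0.50)·(-65) − (+0.20)·185] / -4150 = +0.001084
∂h/∂y = [135·(+0.20) − (-25)·(-0.50)] / -4150 = -0.003494
Flow direction (−∇h) has components (-0.001084 E, +0.003494 N).
Azimuth = atan2(E, N) = atan2(-0.001084, +0.003494) = 342.8° ≈ 343°.

343°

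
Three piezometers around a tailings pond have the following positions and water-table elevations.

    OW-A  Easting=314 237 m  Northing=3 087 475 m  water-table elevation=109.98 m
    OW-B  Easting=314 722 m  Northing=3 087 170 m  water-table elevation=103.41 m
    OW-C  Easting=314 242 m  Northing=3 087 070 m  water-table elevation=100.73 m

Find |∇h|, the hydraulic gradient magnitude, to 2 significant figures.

0.023

Differences from OW-A: to OW-B (Δx, Δy, Δh) = (485, -305, -6.57); to OW-C = (5, -405, -9.25).
Solve a·Δx + b·Δy = Δh: det = 485·(-405) − 5·(-305) = -194900.
∂h/∂x = [(-6.57)·(-405) − (-9.25)·(-305)] / -194900 = +0.0008230
∂h/∂y = [485·(-9.25) − 5·(-6.57)] / -194900 = +0.02285
|∇h| = √(0.0008230² + 0.02285²) = 0.02286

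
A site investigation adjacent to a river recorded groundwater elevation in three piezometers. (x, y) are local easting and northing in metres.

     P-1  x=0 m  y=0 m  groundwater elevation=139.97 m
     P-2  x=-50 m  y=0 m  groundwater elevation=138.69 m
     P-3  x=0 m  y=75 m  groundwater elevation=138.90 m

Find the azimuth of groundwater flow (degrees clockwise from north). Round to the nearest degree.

∂h/∂x = (138.69 − 139.97) / (-50 − 0) = +0.02560
∂h/∂y = (138.90 − 139.97) / (75 − 0) = -0.01427
Flow direction (−∇h) has components (-0.02560 E, +0.01427 N).
Azimuth = atan2(E, N) = atan2(-0.02560, +0.01427) = 299.1° ≈ 299°.

299°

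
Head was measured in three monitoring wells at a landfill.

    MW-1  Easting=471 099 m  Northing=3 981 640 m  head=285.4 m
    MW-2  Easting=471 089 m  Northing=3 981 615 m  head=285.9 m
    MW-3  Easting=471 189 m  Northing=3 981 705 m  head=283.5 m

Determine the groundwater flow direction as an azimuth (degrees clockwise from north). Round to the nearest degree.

Differences from MW-1: to MW-2 (Δx, Δy, Δh) = (-10, -25, +0.5); to MW-3 = (90, 65, -1.9).
Solve a·Δx + b·Δy = Δh: det = (-10)·65 − 90·(-25) = 1600.
∂h/∂x = [(+0.5)·65 − (-1.9)·(-25)] / 1600 = -0.009375
∂h/∂y = [(-10)·(-1.9) − 90·(+0.5)] / 1600 = -0.01625
Flow direction (−∇h) has components (+0.009375 E, +0.01625 N).
Azimuth = atan2(E, N) = atan2(+0.009375, +0.01625) = 30.0° ≈ 030°.

030°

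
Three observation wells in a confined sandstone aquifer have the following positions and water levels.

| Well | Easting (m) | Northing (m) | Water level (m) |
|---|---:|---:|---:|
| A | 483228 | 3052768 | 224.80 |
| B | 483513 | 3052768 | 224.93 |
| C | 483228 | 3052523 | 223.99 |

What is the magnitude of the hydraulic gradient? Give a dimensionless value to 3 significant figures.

∂h/∂x = (224.93 − 224.80) / (483513 − 483228) = +0.0004561
∂h/∂y = (223.99 − 224.80) / (3052523 − 3052768) = +0.003306
|∇h| = √(0.0004561² + 0.003306²) = 0.003337

0.00334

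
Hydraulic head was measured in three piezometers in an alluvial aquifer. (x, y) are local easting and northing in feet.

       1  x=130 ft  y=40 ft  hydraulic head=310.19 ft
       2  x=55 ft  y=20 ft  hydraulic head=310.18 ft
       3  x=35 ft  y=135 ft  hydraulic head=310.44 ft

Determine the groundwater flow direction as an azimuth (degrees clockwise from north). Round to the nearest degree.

168°

Taking 1 as reference: 2−1 = (-75, -20, -0.01); 3−1 = (-95, 95, +0.25).
Determinant of the coordinate differences = (-75)·95 − (-95)·(-20) = -9025.
∂h/∂x = [(-0.01)·95 − (+0.25)·(-20)] / -9025 = -0.0004488
∂h/∂y = [(-75)·(+0.25) − (-95)·(-0.01)] / -9025 = +0.002183
Flow direction (−∇h) has components (+0.0004488 E, -0.002183 N).
Azimuth = atan2(E, N) = atan2(+0.0004488, -0.002183) = 168.4° ≈ 168°.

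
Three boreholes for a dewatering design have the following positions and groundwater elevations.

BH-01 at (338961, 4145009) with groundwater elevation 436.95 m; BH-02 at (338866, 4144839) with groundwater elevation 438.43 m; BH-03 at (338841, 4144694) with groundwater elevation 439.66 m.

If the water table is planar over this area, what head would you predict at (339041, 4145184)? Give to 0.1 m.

435.4 m

Three-point gradient (reference BH-01): Δ to BH-02 = (-95, -170, +1.48), Δ to BH-03 = (-120, -315, +2.71).
∂h/∂x = -0.0005774, ∂h/∂y = -0.008383 (det = 9525).
h(339041, 4145184) = 436.95 + (-0.0005774)·(80) + (-0.008383)·(175) = 436.95 -0.046 -1.467 = 435.437 m.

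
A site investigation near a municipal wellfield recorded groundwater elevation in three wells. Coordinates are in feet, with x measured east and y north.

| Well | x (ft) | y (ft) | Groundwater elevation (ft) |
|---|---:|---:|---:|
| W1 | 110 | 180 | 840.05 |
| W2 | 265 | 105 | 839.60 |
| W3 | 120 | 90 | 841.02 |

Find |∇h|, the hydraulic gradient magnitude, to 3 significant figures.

0.0145

Differences from W1: to W2 (Δx, Δy, Δh) = (155, -75, -0.45); to W3 = (10, -90, +0.97).
Determinant of the coordinate differences = 155·(-90) − 10·(-75) = -13200.
∂h/∂x = [(-0.45)·(-90) − (+0.97)·(-75)] / -13200 = -0.008580
∂h/∂y = [155·(+0.97) − 10·(-0.45)] / -13200 = -0.01173
|∇h| = √(-0.008580² + -0.01173²) = 0.01453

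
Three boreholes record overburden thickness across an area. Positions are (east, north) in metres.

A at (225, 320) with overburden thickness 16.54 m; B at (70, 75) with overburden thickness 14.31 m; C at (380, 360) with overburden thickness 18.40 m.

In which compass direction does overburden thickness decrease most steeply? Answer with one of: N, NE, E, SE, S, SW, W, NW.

Three-point gradient (reference A): Δ to B = (-155, -245, -2.23), Δ to C = (155, 40, +1.86).
∂d/∂x = +0.01153, ∂d/∂y = +0.001805 (det = 31775).
Steepest decrease is along −∇f = (-0.01153 E, -0.001805 N) → west.

W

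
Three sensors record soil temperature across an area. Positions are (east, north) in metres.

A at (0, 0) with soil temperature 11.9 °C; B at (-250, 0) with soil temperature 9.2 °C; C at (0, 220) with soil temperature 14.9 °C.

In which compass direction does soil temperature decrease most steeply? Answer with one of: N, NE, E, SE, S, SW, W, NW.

∂T/∂x = (9.2 − 11.9) / (-250 − 0) = +0.01080
∂T/∂y = (14.9 − 11.9) / (220 − 0) = +0.01364
Steepest decrease is along −∇f = (-0.01080 E, -0.01364 N) → southwest.

SW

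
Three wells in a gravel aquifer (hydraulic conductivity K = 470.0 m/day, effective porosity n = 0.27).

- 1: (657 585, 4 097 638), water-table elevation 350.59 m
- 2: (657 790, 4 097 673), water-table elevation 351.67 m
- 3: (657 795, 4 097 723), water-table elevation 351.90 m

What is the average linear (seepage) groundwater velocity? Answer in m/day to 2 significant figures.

11 m/day

With h = a·x + b·y + c and 1 as origin, the differences give:
  205·a + 35·b = +1.08
  210·a + 85·b = +1.31
Eliminate b (×85 and ×35, subtract): 10075·a = 45.950 → a = ∂h/∂x = +0.004561
Back-substitute: b = ∂h/∂y = +0.004144.
|∇h| = √(0.004561² + 0.004144²) = 0.006162
Seepage velocity v = K·i/n = 470.0 × 0.006162 / 0.27 = 10.73 m/day.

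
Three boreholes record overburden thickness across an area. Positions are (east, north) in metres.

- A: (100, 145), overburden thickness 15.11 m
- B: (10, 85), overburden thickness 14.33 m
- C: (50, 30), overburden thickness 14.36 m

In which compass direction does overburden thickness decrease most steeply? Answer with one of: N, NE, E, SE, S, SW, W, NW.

Differences from A: to B (Δx, Δy, Δh) = (-90, -60, -0.78); to C = (-50, -115, -0.75).
Solve a·Δx + b·Δy = Δd: det = (-90)·(-115) − (-50)·(-60) = 7350.
∂d/∂x = [(-0.78)·(-115) − (-0.75)·(-60)] / 7350 = +0.006082
∂d/∂y = [(-90)·(-0.75) − (-50)·(-0.78)] / 7350 = +0.003878
Steepest decrease is along −∇f = (-0.006082 E, -0.003878 N) → southwest.

SW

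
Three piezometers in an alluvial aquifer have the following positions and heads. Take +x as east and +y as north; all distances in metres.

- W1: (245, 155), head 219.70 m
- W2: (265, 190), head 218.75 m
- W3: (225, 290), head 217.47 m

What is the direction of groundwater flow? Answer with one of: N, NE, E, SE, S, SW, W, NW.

NE

Taking W1 as reference: W2−W1 = (20, 35, -0.95); W3−W1 = (-20, 135, -2.23).
Determinant of the coordinate differences = 20·135 − (-20)·35 = 3400.
∂h/∂x = [(-0.95)·135 − (-2.23)·35] / 3400 = -0.01476
∂h/∂y = [20·(-2.23) − (-20)·(-0.95)] / 3400 = -0.01871
Flow = −∇h = (+0.01476 east, +0.01871 north), which points northeast.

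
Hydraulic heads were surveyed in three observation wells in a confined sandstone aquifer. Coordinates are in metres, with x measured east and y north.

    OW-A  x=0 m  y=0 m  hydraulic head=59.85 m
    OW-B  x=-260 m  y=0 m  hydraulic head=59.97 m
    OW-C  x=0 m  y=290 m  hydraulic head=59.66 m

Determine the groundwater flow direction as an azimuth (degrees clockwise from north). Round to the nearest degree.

∂h/∂x = (59.97 − 59.85) / (-260 − 0) = -0.0004615
∂h/∂y = (59.66 − 59.85) / (290 − 0) = -0.0006552
Flow direction (−∇h) has components (+0.0004615 E, +0.0006552 N).
Azimuth = atan2(E, N) = atan2(+0.0004615, +0.0006552) = 35.2° ≈ 035°.

035°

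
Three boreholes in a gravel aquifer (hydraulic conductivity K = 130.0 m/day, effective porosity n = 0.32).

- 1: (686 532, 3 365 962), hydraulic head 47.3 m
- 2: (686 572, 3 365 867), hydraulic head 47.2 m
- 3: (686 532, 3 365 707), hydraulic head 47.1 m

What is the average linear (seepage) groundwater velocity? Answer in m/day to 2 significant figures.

0.41 m/day

Three-point gradient (reference 1): Δ to 2 = (40, -95, -0.1), Δ to 3 = (0, -255, -0.2).
∂h/∂x = -0.0006373, ∂h/∂y = +0.0007843 (det = -10200).
|∇h| = √(-0.0006373² + 0.0007843²) = 0.001011
Seepage velocity v = K·i/n = 130.0 × 0.001011 / 0.32 = 0.4107 m/day.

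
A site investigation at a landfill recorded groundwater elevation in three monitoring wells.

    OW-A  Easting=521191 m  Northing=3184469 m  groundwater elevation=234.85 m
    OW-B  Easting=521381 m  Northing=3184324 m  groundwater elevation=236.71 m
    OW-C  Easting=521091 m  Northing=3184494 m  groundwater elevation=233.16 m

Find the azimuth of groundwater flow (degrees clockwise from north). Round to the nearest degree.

236°

Differences from OW-A: to OW-B (Δx, Δy, Δh) = (190, -145, +1.86); to OW-C = (-100, 25, -1.69).
Solve a·Δx + b·Δy = Δh: det = 190·25 − (-100)·(-145) = -9750.
∂h/∂x = [(+1.86)·25 − (-1.69)·(-145)] / -9750 = +0.02036
∂h/∂y = [190·(-1.69) − (-100)·(+1.86)] / -9750 = +0.01386
Flow direction (−∇h) has components (-0.02036 E, -0.01386 N).
Azimuth = atan2(E, N) = atan2(-0.02036, -0.01386) = 235.8° ≈ 236°.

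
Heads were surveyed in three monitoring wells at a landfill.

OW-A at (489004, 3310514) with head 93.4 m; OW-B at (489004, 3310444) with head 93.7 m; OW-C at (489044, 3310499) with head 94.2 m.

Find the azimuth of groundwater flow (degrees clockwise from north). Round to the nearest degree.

Taking OW-A as reference: OW-B−OW-A = (0, -70, +0.3); OW-C−OW-A = (40, -15, +0.8).
Solve a·Δx + b·Δy = Δh: det = 0·(-15) − 40·(-70) = 2800.
∂h/∂x = [(+0.3)·(-15) − (+0.8)·(-70)] / 2800 = +0.01839
∂h/∂y = [0·(+0.8) − 40·(+0.3)] / 2800 = -0.004286
Flow direction (−∇h) has components (-0.01839 E, +0.004286 N).
Azimuth = atan2(E, N) = atan2(-0.01839, +0.004286) = 283.1° ≈ 283°.

283°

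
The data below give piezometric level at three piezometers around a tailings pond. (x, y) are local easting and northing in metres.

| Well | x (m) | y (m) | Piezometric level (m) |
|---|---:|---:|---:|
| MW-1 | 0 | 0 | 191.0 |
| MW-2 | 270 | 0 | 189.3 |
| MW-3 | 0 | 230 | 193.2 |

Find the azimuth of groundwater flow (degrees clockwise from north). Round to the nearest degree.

∂h/∂x = (189.3 − 191.0) / (270 − 0) = -0.006296
∂h/∂y = (193.2 − 191.0) / (230 − 0) = +0.009565
Flow direction (−∇h) has components (+0.006296 E, -0.009565 N).
Azimuth = atan2(E, N) = atan2(+0.006296, -0.009565) = 146.6° ≈ 147°.

147°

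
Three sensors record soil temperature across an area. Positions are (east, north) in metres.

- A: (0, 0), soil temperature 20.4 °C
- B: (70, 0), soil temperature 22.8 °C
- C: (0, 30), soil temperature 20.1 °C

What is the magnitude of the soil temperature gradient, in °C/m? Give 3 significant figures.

∂T/∂x = (22.8 − 20.4) / (70 − 0) = +0.03429
∂T/∂y = (20.1 − 20.4) / (30 − 0) = -0.010000
|∇f| = √(0.03429² + -0.010000²) = 0.03572 °C/m

0.0357 °C/m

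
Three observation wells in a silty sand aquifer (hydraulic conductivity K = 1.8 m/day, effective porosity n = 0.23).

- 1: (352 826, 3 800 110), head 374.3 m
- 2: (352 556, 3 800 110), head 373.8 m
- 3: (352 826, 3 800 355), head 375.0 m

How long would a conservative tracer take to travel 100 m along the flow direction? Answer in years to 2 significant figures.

∂h/∂x = (373.8 − 374.3) / (352556 − 352826) = +0.001852
∂h/∂y = (375.0 − 374.3) / (3800355 − 3800110) = +0.002857
|∇h| = √(0.001852² + 0.002857²) = 0.003405
Seepage velocity v = K·i/n = 1.8 × 0.003405 / 0.23 = 0.02665 m/day.
t = 100 / 0.02665 = 3752 days = 10.3 years.

10 years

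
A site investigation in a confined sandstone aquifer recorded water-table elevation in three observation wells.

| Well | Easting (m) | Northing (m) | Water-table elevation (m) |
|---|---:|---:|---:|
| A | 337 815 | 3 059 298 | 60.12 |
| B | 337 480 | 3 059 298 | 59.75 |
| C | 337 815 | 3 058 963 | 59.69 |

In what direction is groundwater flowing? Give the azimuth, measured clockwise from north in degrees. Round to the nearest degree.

∂h/∂x = (59.75 − 60.12) / (337480 − 337815) = +0.001104
∂h/∂y = (59.69 − 60.12) / (3058963 − 3059298) = +0.001284
Flow direction (−∇h) has components (-0.001104 E, -0.001284 N).
Azimuth = atan2(E, N) = atan2(-0.001104, -0.001284) = 220.7° ≈ 221°.

221°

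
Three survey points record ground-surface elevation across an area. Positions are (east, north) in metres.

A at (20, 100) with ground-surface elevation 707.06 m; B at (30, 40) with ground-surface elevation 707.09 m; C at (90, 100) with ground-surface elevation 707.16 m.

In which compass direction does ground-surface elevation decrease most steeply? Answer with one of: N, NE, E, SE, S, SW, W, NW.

W

Three-point gradient (reference A): Δ to B = (10, -60, +0.03), Δ to C = (70, 0, +0.10).
∂z/∂x = +0.001429, ∂z/∂y = -0.0002619 (det = 4200).
Steepest decrease is along −∇f = (-0.001429 E, +0.0002619 N) → west.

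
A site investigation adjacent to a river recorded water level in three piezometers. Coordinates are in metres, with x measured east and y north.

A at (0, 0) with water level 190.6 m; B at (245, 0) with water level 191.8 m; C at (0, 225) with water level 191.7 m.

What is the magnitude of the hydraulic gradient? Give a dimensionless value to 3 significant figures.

∂h/∂x = (191.8 − 190.6) / (245 − 0) = +0.004898
∂h/∂y = (191.7 − 190.6) / (225 − 0) = +0.004889
|∇h| = √(0.004898² + 0.004889²) = 0.00692

0.00692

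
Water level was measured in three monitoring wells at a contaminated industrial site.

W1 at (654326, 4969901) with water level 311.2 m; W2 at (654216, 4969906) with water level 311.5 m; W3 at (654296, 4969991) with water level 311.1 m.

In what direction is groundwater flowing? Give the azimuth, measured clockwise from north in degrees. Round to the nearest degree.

With h = a·x + b·y + c and W1 as origin, the differences give:
  (-110)·a + 5·b = +0.3
  (-30)·a + 90·b = -0.1
Eliminate b (×90 and ×5, subtract): -9750·a = 27.50 → a = ∂h/∂x = -0.002821
Back-substitute: b = ∂h/∂y = -0.002051.
Flow direction (−∇h) has components (+0.002821 E, +0.002051 N).
Azimuth = atan2(E, N) = atan2(+0.002821, +0.002051) = 54.0° ≈ 054°.

054°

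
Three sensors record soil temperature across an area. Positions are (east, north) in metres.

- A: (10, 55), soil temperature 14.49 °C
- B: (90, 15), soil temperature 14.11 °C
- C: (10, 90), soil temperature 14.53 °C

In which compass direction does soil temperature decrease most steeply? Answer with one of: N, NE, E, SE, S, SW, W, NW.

E

Three-point gradient (reference A): Δ to B = (80, -40, -0.38), Δ to C = (0, 35, +0.04).
∂T/∂x = -0.004179, ∂T/∂y = +0.001143 (det = 2800).
Steepest decrease is along −∇f = (+0.004179 E, -0.001143 N) → east.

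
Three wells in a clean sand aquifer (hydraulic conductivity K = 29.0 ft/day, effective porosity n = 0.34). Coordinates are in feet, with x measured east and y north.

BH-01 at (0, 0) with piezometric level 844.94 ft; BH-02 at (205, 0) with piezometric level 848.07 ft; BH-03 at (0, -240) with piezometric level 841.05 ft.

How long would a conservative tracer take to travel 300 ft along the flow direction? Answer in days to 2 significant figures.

160 days

∂h/∂x = (848.07 − 844.94) / (205 − 0) = +0.01527
∂h/∂y = (841.05 − 844.94) / (-240 − 0) = +0.01621
|∇h| = √(0.01527² + 0.01621²) = 0.02227
Seepage velocity v = K·i/n = 29.0 × 0.02227 / 0.34 = 1.899 ft/day.
t = 300 / 1.899 = 158 days.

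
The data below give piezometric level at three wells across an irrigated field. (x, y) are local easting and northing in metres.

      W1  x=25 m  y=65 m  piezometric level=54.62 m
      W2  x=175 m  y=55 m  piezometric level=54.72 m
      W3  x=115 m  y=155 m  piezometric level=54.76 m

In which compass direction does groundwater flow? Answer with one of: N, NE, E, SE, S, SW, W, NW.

With h = a·x + b·y + c and W1 as origin, the differences give:
  150·a + (-10)·b = +0.10
  90·a + 90·b = +0.14
Eliminate b (×90 and ×(-10), subtract): 14400·a = 10.400 → a = ∂h/∂x = +0.0007222
Back-substitute: b = ∂h/∂y = +0.0008333.
Flow = −∇h = (-0.0007222 east, -0.0008333 north), which points southwest.

SW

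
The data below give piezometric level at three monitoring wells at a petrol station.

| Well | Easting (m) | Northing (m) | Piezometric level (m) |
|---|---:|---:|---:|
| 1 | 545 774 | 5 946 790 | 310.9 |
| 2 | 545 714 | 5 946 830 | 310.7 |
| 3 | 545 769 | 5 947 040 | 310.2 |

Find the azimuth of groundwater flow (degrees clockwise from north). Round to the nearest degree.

Differences from 1: to 2 (Δx, Δy, Δh) = (-60, 40, -0.2); to 3 = (-5, 250, -0.7).
Solve a·Δx + b·Δy = Δh: det = (-60)·250 − (-5)·40 = -14800.
∂h/∂x = [(-0.2)·250 − (-0.7)·40] / -14800 = +0.001486
∂h/∂y = [(-60)·(-0.7) − (-5)·(-0.2)] / -14800 = -0.002770
Flow direction (−∇h) has components (-0.001486 E, +0.002770 N).
Azimuth = atan2(E, N) = atan2(-0.001486, +0.002770) = 331.8° ≈ 332°.

332°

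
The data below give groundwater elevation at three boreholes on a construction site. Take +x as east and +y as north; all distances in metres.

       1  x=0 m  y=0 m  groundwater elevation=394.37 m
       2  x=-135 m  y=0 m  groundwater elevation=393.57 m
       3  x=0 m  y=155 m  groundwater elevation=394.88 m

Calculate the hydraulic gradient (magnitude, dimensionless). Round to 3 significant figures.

0.00678

∂h/∂x = (393.57 − 394.37) / (-135 − 0) = +0.005926
∂h/∂y = (394.88 − 394.37) / (155 − 0) = +0.003290
|∇h| = √(0.005926² + 0.003290²) = 0.006778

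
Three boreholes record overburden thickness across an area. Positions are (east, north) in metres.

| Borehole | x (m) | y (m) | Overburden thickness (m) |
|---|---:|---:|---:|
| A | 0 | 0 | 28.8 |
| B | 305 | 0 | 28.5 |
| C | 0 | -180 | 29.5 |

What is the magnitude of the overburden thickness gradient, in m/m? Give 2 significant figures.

∂d/∂x = (28.5 − 28.8) / (305 − 0) = -0.0009836
∂d/∂y = (29.5 − 28.8) / (-180 − 0) = -0.003889
|∇f| = √(-0.0009836² + -0.003889²) = 0.004011 m/m

0.0040 m/m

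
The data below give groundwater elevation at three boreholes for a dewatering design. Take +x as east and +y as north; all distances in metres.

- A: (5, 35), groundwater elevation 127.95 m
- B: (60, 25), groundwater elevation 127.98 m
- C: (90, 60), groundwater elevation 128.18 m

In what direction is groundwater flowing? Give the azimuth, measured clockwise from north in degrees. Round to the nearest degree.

197°

Differences from A: to B (Δx, Δy, Δh) = (55, -10, +0.03); to C = (85, 25, +0.23).
Determinant of the coordinate differences = 55·25 − 85·(-10) = 2225.
∂h/∂x = [(+0.03)·25 − (+0.23)·(-10)] / 2225 = +0.001371
∂h/∂y = [55·(+0.23) − 85·(+0.03)] / 2225 = +0.004539
Flow direction (−∇h) has components (-0.001371 E, -0.004539 N).
Azimuth = atan2(E, N) = atan2(-0.001371, -0.004539) = 196.8° ≈ 197°.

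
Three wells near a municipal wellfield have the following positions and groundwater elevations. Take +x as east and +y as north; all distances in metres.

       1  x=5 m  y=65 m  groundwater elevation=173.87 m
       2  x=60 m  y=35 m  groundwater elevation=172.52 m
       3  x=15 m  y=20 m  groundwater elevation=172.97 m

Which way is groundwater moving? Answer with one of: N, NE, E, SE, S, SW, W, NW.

SE

Taking 1 as reference: 2−1 = (55, -30, -1.35); 3−1 = (10, -45, -0.90).
Determinant of the coordinate differences = 55·(-45) − 10·(-30) = -2175.
∂h/∂x = [(-1.35)·(-45) − (-0.90)·(-30)] / -2175 = -0.01552
∂h/∂y = [55·(-0.90) − 10·(-1.35)] / -2175 = +0.01655
Flow = −∇h = (+0.01552 east, -0.01655 north), which points southeast.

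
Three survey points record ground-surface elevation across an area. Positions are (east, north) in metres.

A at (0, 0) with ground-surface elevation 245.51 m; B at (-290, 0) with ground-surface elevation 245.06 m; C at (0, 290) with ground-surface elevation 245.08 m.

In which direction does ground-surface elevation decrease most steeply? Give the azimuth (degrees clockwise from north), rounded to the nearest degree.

314°

∂z/∂x = (245.06 − 245.51) / (-290 − 0) = +0.001552
∂z/∂y = (245.08 − 245.51) / (290 − 0) = -0.001483
Steepest decrease is along −∇f: components (-0.001552 E, +0.001483 N).
Azimuth = atan2(-0.001552, +0.001483) = 313.7° ≈ 314°.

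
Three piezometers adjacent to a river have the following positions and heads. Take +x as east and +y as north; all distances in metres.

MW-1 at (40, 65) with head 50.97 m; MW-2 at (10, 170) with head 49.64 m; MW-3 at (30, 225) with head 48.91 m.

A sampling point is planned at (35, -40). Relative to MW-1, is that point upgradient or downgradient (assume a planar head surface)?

With h = a·x + b·y + c and MW-1 as origin, the differences give:
  (-30)·a + 105·b = -1.33
  (-10)·a + 160·b = -2.06
Eliminate b (×160 and ×105, subtract): -3750·a = 3.500 → a = ∂h/∂x = -0.0009333
Back-substitute: b = ∂h/∂y = -0.01293.
Head at (35, -40) = 50.97 + (-0.0009333)·(-5) + (-0.01293)·(-105) = 52.33 m.
That is higher than the 50.97 m at MW-1, so the point is upgradient.

upgradient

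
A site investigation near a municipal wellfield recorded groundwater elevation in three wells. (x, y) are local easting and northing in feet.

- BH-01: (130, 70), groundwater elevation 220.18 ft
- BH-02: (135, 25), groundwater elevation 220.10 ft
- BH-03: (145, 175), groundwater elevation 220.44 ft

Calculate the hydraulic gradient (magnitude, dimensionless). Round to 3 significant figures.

Three-point gradient (reference BH-01): Δ to BH-02 = (5, -45, -0.08), Δ to BH-03 = (15, 105, +0.26).
∂h/∂x = +0.002750, ∂h/∂y = +0.002083 (det = 1200).
|∇h| = √(0.002750² + 0.002083²) = 0.00345

0.00345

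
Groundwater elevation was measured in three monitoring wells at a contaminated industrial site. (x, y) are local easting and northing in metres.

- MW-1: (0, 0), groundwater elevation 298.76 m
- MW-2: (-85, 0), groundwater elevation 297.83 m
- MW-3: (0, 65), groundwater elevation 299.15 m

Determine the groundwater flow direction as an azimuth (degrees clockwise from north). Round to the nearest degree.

241°

∂h/∂x = (297.83 − 298.76) / (-85 − 0) = +0.01094
∂h/∂y = (299.15 − 298.76) / (65 − 0) = +0.006000
Flow direction (−∇h) has components (-0.01094 E, -0.006000 N).
Azimuth = atan2(E, N) = atan2(-0.01094, -0.006000) = 241.3° ≈ 241°.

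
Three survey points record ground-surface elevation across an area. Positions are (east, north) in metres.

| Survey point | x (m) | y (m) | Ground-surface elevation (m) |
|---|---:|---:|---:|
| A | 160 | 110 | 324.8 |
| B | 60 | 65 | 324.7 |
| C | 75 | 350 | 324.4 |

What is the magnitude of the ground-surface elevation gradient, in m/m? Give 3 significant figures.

0.00189 m/m

With z = a·x + b·y + c and A as origin, the differences give:
  (-100)·a + (-45)·b = -0.1
  (-85)·a + 240·b = -0.4
Eliminate b (×240 and ×(-45), subtract): -27825·a = -42.00 → a = ∂z/∂x = +0.001509
Back-substitute: b = ∂z/∂y = -0.001132.
|∇f| = √(0.001509² + -0.001132²) = 0.001886 m/m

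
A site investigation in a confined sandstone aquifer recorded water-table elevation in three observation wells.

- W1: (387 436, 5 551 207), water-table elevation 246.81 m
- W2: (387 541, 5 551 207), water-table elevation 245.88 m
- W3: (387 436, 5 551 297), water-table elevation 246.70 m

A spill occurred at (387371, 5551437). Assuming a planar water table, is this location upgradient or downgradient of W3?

upgradient

∂h/∂x = (245.88 − 246.81) / (387541 − 387436) = -0.008857
∂h/∂y = (246.70 − 246.81) / (5551297 − 5551207) = -0.001222
Head at (387371, 5551437) = 246.81 + (-0.008857)·(-65) + (-0.001222)·(230) = 247.10 m.
That is higher than the 246.70 m at W3, so the point is upgradient.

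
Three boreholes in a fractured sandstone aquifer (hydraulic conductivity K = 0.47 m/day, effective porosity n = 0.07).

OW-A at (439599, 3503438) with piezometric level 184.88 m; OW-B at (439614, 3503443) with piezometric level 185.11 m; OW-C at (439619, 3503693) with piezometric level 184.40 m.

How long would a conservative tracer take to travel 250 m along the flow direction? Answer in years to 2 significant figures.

6.1 years

With h = a·x + b·y + c and OW-A as origin, the differences give:
  15·a + 5·b = +0.23
  20·a + 255·b = -0.48
Eliminate b (×255 and ×5, subtract): 3725·a = 61.050 → a = ∂h/∂x = +0.01639
Back-substitute: b = ∂h/∂y = -0.003168.
|∇h| = √(0.01639² + -0.003168²) = 0.01669
Seepage velocity v = K·i/n = 0.47 × 0.01669 / 0.07 = 0.1121 m/day.
t = 250 / 0.1121 = 2230 days = 6.11 years.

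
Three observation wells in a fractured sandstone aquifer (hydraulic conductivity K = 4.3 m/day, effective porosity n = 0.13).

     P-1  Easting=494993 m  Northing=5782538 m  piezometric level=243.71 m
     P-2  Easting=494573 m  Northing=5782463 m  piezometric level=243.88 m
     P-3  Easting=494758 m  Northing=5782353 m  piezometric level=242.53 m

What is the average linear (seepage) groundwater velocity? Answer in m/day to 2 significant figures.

0.30 m/day

Differences from P-1: to P-2 (Δx, Δy, Δh) = (-420, -75, +0.17); to P-3 = (-235, -185, -1.18).
Solve a·Δx + b·Δy = Δh: det = (-420)·(-185) − (-235)·(-75) = 60075.
∂h/∂x = [(+0.17)·(-185) − (-1.18)·(-75)] / 60075 = -0.001997
∂h/∂y = [(-420)·(-1.18) − (-235)·(+0.17)] / 60075 = +0.008915
|∇h| = √(-0.001997² + 0.008915²) = 0.009136
Seepage velocity v = K·i/n = 4.3 × 0.009136 / 0.13 = 0.3022 m/day.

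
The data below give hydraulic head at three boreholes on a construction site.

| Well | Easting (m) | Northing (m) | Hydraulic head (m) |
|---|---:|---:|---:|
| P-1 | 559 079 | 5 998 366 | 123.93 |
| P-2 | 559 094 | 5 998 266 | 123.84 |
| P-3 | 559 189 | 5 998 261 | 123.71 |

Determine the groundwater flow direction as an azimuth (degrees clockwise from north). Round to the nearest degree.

118°

With h = a·x + b·y + c and P-1 as origin, the differences give:
  15·a + (-100)·b = -0.09
  110·a + (-105)·b = -0.22
Eliminate b (×(-105) and ×(-100), subtract): 9425·a = -12.550 → a = ∂h/∂x = -0.001332
Back-substitute: b = ∂h/∂y = +0.0007003.
Flow direction (−∇h) has components (+0.001332 E, -0.0007003 N).
Azimuth = atan2(E, N) = atan2(+0.001332, -0.0007003) = 117.7° ≈ 118°.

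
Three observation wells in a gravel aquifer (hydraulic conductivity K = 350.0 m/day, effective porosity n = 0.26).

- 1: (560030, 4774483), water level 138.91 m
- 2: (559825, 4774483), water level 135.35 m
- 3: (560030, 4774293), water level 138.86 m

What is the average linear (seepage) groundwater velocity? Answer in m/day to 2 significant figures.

∂h/∂x = (135.35 − 138.91) / (559825 − 560030) = +0.01737
∂h/∂y = (138.86 − 138.91) / (4774293 − 4774483) = +0.0002632
|∇h| = √(0.01737² + 0.0002632²) = 0.01737
Seepage velocity v = K·i/n = 350.0 × 0.01737 / 0.26 = 23.38 m/day.

23 m/day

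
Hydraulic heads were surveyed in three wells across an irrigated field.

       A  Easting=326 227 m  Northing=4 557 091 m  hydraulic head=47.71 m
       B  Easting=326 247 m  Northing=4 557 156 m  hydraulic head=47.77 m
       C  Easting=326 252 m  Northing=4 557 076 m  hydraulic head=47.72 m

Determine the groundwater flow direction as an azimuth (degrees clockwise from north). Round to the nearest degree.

Differences from A: to B (Δx, Δy, Δh) = (20, 65, +0.06); to C = (25, -15, +0.01).
Solve a·Δx + b·Δy = Δh: det = 20·(-15) − 25·65 = -1925.
∂h/∂x = [(+0.06)·(-15) − (+0.01)·65] / -1925 = +0.0008052
∂h/∂y = [20·(+0.01) − 25·(+0.06)] / -1925 = +0.0006753
Flow direction (−∇h) has components (-0.0008052 E, -0.0006753 N).
Azimuth = atan2(E, N) = atan2(-0.0008052, -0.0006753) = 230.0° ≈ 230°.

230°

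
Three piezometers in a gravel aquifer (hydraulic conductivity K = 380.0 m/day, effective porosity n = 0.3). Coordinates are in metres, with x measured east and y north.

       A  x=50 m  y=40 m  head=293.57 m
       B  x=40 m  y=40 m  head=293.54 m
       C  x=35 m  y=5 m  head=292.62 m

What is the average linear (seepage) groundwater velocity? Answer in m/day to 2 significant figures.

33 m/day

Taking A as reference: B−A = (-10, 0, -0.03); C−A = (-15, -35, -0.95).
Determinant of the coordinate differences = (-10)·(-35) − (-15)·0 = 350.
∂h/∂x = [(-0.03)·(-35) − (-0.95)·0] / 350 = +0.003000
∂h/∂y = [(-10)·(-0.95) − (-15)·(-0.03)] / 350 = +0.02586
|∇h| = √(0.003000² + 0.02586²) = 0.02603
Seepage velocity v = K·i/n = 380.0 × 0.02603 / 0.3 = 32.97 m/day.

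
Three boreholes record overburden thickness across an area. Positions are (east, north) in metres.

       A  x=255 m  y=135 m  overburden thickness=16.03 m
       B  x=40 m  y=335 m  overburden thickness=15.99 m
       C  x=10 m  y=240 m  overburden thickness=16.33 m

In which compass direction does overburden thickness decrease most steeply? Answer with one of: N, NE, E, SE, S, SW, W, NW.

NE

With d = a·x + b·y + c and A as origin, the differences give:
  (-215)·a + 200·b = -0.04
  (-245)·a + 105·b = +0.30
Eliminate b (×105 and ×200, subtract): 26425·a = -64.200 → a = ∂d/∂x = -0.002430
Back-substitute: b = ∂d/∂y = -0.002812.
Steepest decrease is along −∇f = (+0.002430 E, +0.002812 N) → northeast.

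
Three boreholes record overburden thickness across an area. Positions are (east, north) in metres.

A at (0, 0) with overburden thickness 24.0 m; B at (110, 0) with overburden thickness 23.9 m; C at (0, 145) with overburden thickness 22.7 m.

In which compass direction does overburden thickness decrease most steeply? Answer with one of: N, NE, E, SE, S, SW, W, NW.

∂d/∂x = (23.9 − 24.0) / (110 − 0) = -0.0009091
∂d/∂y = (22.7 − 24.0) / (145 − 0) = -0.008966
Steepest decrease is along −∇f = (+0.0009091 E, +0.008966 N) → north.

N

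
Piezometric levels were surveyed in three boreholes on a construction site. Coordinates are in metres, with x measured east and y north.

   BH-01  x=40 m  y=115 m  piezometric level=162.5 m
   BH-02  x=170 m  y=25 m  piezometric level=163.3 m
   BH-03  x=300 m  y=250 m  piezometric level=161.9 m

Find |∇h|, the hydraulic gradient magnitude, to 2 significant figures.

0.0071

Taking BH-01 as reference: BH-02−BH-01 = (130, -90, +0.8); BH-03−BH-01 = (260, 135, -0.6).
Solve a·Δx + b·Δy = Δh: det = 130·135 − 260·(-90) = 40950.
∂h/∂x = [(+0.8)·135 − (-0.6)·(-90)] / 40950 = +0.001319
∂h/∂y = [130·(-0.6) − 260·(+0.8)] / 40950 = -0.006984
|∇h| = √(0.001319² + -0.006984²) = 0.007107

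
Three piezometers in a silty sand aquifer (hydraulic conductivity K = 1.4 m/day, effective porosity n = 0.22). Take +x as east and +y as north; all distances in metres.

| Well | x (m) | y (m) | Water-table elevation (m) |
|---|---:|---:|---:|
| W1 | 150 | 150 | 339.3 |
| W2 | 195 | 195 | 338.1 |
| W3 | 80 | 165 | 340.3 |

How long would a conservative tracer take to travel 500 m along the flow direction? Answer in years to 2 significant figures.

Three-point gradient (reference W1): Δ to W2 = (45, 45, -1.2), Δ to W3 = (-70, 15, +1.0).
∂h/∂x = -0.01647, ∂h/∂y = -0.01020 (det = 3825).
|∇h| = √(-0.01647² + -0.01020²) = 0.01937
Seepage velocity v = K·i/n = 1.4 × 0.01937 / 0.22 = 0.1233 m/day.
t = 500 / 0.1233 = 4055 days = 11.1 years.

11 years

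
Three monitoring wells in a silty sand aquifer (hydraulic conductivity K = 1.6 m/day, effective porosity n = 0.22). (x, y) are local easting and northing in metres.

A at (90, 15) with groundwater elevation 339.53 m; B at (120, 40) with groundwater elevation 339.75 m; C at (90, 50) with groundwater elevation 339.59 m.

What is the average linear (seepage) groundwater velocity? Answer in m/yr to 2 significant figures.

16 m/yr

Differences from A: to B (Δx, Δy, Δh) = (30, 25, +0.22); to C = (0, 35, +0.06).
Solve a·Δx + b·Δy = Δh: det = 30·35 − 0·25 = 1050.
∂h/∂x = [(+0.22)·35 − (+0.06)·25] / 1050 = +0.005905
∂h/∂y = [30·(+0.06) − 0·(+0.22)] / 1050 = +0.001714
|∇h| = √(0.005905² + 0.001714²) = 0.006149
Seepage velocity v = K·i/n = 1.6 × 0.006149 / 0.22 = 0.04472 m/day = 16.33 m/yr.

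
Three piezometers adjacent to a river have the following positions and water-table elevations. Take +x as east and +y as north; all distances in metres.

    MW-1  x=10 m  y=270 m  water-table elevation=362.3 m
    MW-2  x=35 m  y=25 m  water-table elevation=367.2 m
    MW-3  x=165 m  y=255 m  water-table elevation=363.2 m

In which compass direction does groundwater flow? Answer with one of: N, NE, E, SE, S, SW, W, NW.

Three-point gradient (reference MW-1): Δ to MW-2 = (25, -245, +4.9), Δ to MW-3 = (155, -15, +0.9).
∂h/∂x = +0.003910, ∂h/∂y = -0.01960 (det = 37600).
Flow = −∇h = (-0.003910 east, +0.01960 north), which points north.

N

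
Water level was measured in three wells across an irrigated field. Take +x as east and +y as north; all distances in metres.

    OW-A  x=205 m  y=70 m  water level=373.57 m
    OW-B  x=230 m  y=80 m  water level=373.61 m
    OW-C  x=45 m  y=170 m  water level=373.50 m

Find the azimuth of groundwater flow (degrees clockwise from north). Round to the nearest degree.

With h = a·x + b·y + c and OW-A as origin, the differences give:
  25·a + 10·b = +0.04
  (-160)·a + 100·b = -0.07
Eliminate b (×100 and ×10, subtract): 4100·a = 4.700 → a = ∂h/∂x = +0.001146
Back-substitute: b = ∂h/∂y = +0.001134.
Flow direction (−∇h) has components (-0.001146 E, -0.001134 N).
Azimuth = atan2(E, N) = atan2(-0.001146, -0.001134) = 225.3° ≈ 225°.

225°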